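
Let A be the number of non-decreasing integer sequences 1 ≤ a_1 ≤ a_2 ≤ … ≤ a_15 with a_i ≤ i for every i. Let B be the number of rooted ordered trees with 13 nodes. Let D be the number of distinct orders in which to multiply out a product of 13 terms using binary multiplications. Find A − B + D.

Weakly increasing sequences with a_i ≤ i biject with Dyck paths of semilength 15, so there are C_15. So A = C_15 = 9694845.
A rooted plane tree on 13 nodes has 12 edges, and such trees are counted by C_12. So B = C_12 = 208012.
Ways to associate a product of 13 factors correspond to binary trees on 13 leaves, so the count is C_12. So D = C_12 = 208012.
A − B + D = 9694845 − 208012 + 208012 = 9694845.

9694845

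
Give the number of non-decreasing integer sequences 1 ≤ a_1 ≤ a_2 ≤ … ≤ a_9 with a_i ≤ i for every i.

Such sub-staircase sequences of length n are counted by C_n; here n = 9.
C_9 = C(18,9)/10 = 48620/10 = 4862.

4862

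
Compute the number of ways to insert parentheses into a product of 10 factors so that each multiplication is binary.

4862

Bracketing 10 factors into binary products is counted by C_{10−1} = C_9.
C_9 = 4862.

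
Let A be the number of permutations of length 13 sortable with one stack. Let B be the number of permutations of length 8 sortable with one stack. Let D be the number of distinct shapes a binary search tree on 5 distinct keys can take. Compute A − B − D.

By Knuth's characterisation, the stack-sortable permutations of length 13 are the 231-avoiders, numbering C_13. So A = C_13 = 742900.
By Knuth's characterisation, the stack-sortable permutations of length 8 are the 231-avoiders, numbering C_8. So B = C_8 = 1430.
There are C_n binary search tree shapes on n keys; with n = 5 that is C_5. So D = C_5 = 42.
A − B − D = 742900 − 1430 − 42 = 741428.

741428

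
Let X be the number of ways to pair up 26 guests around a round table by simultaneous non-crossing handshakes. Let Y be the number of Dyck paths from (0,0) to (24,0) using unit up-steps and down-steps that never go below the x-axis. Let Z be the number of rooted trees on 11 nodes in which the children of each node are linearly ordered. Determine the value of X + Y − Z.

Non-crossing handshake pairings of 2n people are counted by C_n; 26 people gives n = 13. So X = C_13 = 742900.
A Dyck path with 12 up-steps and 12 down-steps has semilength 12, so there are C_12 of them. So Y = C_12 = 208012.
A rooted plane tree on 11 nodes has 10 edges, and such trees are counted by C_10. So Z = C_10 = 16796.
X + Y − Z = 742900 + 208012 − 16796 = 934116.

934116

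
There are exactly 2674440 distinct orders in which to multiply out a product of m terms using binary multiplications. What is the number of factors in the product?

Parenthesizations of m factors are counted by C_{m−1}; 2674440 = C_14.
So the index is 14, and the number of factors is 14 + 1 = 15.

15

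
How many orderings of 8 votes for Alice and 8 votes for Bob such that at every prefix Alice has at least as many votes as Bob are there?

Reading a vote for the leader as '(' and for the other as ')' turns such a sequence into a balanced string of 8 pairs, so the count is C_8.
C_8 = C(16,8)/9 = 12870/9 = 1430.

1430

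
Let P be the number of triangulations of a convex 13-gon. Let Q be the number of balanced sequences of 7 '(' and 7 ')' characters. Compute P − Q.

58357

Triangulations of a convex m-gon are counted by C_{m−2}; with m = 13 this is C_11. So P = C_11 = 58786.
With 7 pairs the number of balanced bracket strings is the Catalan number C_7. So Q = C_7 = 429.
P − Q = 58786 − 429 = 58357.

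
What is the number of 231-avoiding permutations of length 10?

16796

Permutations of [n] avoiding any single length-3 pattern are counted by C_n; here n = 10.
C_10 = C_9 · 2(2·9+1)/(9+2) = 4862 · 38/11 = 16796.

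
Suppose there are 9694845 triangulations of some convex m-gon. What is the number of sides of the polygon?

Triangulations of a convex m-gon are counted by C_{m−2}, and C_15 = 9694845.
So m − 2 = 15, giving m = 17 sides.

17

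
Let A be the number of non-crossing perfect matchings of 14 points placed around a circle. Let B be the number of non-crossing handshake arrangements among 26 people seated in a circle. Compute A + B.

Pairing 14 circle points by 7 non-crossing chords gives C_7 matchings. So A = C_7 = 429.
With 26 = 2·13 people, non-crossing handshake pairings are non-crossing perfect matchings on a circle, counted by C_13. So B = C_13 = 742900.
A + B = 429 + 742900 = 743329.

743329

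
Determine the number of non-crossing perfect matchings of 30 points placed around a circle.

Pairing 30 circle points by 15 non-crossing chords gives C_15 matchings.
C_15 = C_14 · 2(2·14+1)/(14+2) = 2674440 · 58/16 = 9694845.

9694845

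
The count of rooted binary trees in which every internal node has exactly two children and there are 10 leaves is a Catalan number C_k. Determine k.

9

Full binary trees with 10 leaves have 10−1 = 9 internal nodes, so there are C_9 of them.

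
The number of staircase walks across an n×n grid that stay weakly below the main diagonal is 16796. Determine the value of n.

10

Such diagonal-avoiding paths in an n×n grid are counted by C_n; 16796 = C_10.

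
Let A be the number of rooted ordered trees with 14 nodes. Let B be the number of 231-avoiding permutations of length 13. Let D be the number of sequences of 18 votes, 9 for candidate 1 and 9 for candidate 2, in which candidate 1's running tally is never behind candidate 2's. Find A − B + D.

4862

A rooted plane tree on 14 nodes has 13 edges, and such trees are counted by C_13. So A = C_13 = 742900.
Permutations of [n] avoiding any single length-3 pattern are counted by C_n; here n = 13. So B = C_13 = 742900.
Ballot sequences with n votes each where one side never trails are Dyck words, counted by C_n; here n = 9. So D = C_9 = 4862.
A − B + D = 742900 − 742900 + 4862 = 4862.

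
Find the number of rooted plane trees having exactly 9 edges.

Rooted ordered trees with n edges are counted by C_n; here n = 9.
C_9 = C(18,9)/10 = 48620/10 = 4862.

4862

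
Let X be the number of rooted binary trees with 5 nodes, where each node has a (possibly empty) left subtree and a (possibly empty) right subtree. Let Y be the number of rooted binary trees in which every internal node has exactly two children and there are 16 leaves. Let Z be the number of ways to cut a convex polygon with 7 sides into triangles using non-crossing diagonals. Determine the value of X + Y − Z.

There are C_n binary search tree shapes on n keys; with n = 5 that is C_5. So X = C_5 = 42.
A full binary tree with L leaves has L−1 internal nodes and is counted by C_{L−1}; L = 16 gives C_15. So Y = C_15 = 9694845.
The number of triangulations of a 7-gon is the Catalan number C_5 (index = sides − 2). So Z = C_5 = 42.
X + Y − Z = 42 + 9694845 − 42 = 9694845.

9694845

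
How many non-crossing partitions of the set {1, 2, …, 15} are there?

The non-crossing partitions of [15] form a lattice of size C_15.
C_15 = 9694845.

9694845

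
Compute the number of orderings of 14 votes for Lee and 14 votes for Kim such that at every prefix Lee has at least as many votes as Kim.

Reading a vote for the leader as '(' and for the other as ')' turns such a sequence into a balanced string of 14 pairs, so the count is C_14.
C_14 = 2674440.

2674440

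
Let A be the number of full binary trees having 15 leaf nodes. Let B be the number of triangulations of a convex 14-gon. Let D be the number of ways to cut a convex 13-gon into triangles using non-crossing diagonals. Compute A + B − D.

2823666

Full binary trees with 15 leaves have 15−1 = 14 internal nodes, so there are C_14 of them. So A = C_14 = 2674440.
Triangulations of a convex m-gon are counted by C_{m−2}; with m = 14 this is C_12. So B = C_12 = 208012.
Triangulations of a convex m-gon are counted by C_{m−2}; with m = 13 this is C_11. So D = C_11 = 58786.
A + B − D = 2674440 + 208012 − 58786 = 2823666.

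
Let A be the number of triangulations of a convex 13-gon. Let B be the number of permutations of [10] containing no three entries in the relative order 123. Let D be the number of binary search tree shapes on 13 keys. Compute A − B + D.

784890

The number of triangulations of a 13-gon is the Catalan number C_11 (index = sides − 2). So A = C_11 = 58786.
Permutations of [n] avoiding any single length-3 pattern are counted by C_n; here n = 10. So B = C_10 = 16796.
Rooted binary trees with 13 nodes (each child slot possibly empty) number C_13. So D = C_13 = 742900.
A − B + D = 58786 − 16796 + 742900 = 784890.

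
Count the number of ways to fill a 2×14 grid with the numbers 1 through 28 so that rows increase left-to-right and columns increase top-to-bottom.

2674440

By the hook-length formula (or a Dyck-path bijection), SYT of shape 2×14 number C_14.
C_14 = C(28,14)/15 = 40116600/15 = 2674440.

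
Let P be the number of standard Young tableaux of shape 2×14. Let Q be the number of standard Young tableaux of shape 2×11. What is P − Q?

2615654

Standard Young tableaux of shape 2×n are counted by C_n; here n = 14. So P = C_14 = 2674440.
By the hook-length formula (or a Dyck-path bijection), SYT of shape 2×11 number C_11. So Q = C_11 = 58786.
P − Q = 2674440 − 58786 = 2615654.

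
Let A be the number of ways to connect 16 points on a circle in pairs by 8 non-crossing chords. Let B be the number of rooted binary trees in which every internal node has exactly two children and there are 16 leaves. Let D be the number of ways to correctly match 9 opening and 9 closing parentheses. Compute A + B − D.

9691413

Non-crossing perfect matchings of 2n points on a circle are counted by C_n; with 16 points, n = 8. So A = C_8 = 1430.
Full binary trees with 16 leaves have 16−1 = 15 internal nodes, so there are C_15 of them. So B = C_15 = 9694845.
Balanced strings of n pairs of brackets are counted by C_n; here n = 9. So D = C_9 = 4862.
A + B − D = 1430 + 9694845 − 4862 = 9691413.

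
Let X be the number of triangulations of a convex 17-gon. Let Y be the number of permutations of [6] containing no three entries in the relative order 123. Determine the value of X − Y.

A convex 17-gon is triangulated into 15 triangles, and the number of such triangulations is the Catalan number C_{17−2} = C_15. So X = C_15 = 9694845.
Permutations of [n] avoiding any single length-3 pattern are counted by C_n; here n = 6. So Y = C_6 = 132.
X − Y = 9694845 − 132 = 9694713.

9694713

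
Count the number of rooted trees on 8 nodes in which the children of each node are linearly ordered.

429

Rooted ordered (plane) trees on m nodes have m−1 edges and are counted by C_{m−1}; m = 8 gives C_7.
C_7 = 429.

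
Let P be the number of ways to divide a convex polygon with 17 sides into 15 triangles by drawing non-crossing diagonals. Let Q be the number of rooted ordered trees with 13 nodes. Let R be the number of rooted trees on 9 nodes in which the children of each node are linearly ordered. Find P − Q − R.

9485403

A convex 17-gon is triangulated into 15 triangles, and the number of such triangulations is the Catalan number C_{17−2} = C_15. So P = C_15 = 9694845.
Rooted ordered (plane) trees on m nodes have m−1 edges and are counted by C_{m−1}; m = 13 gives C_12. So Q = C_12 = 208012.
A rooted plane tree on 9 nodes has 8 edges, and such trees are counted by C_8. So R = C_8 = 1430.
P − Q − R = 9694845 − 208012 − 1430 = 9485403.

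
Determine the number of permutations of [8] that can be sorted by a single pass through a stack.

1430

Stack-sortable permutations are exactly the 231-avoiding ones, counted by C_n; here n = 8.
C_8 = C(16,8)/9 = 12870/9 = 1430.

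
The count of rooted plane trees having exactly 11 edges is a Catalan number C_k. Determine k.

A rooted plane tree with 11 edges has 12 nodes, and the count is C_11.

11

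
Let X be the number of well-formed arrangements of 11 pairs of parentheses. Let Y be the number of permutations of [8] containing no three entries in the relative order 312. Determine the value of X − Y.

57356

A balanced arrangement of 11 bracket pairs is a Dyck word of semilength 11, so the count is C_11. So X = C_11 = 58786.
For any fixed pattern of length 3, the pattern-avoiding permutations of [8] number C_8. So Y = C_8 = 1430.
X − Y = 58786 − 1430 = 57356.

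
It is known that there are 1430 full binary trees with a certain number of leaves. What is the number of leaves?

9

Full binary trees with L leaves are counted by C_{L−1}. Since C_8 = 1430, the index is 8.
So the index is 8, and the number of leaves is 8 + 1 = 9.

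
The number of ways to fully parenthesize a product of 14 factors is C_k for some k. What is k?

13

Bracketing 14 factors into binary products is counted by C_{14−1} = C_13.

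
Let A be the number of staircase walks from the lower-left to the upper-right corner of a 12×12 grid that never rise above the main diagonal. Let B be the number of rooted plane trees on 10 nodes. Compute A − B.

Sub-diagonal monotone paths from (0,0) to (12,12) biject with Dyck paths of semilength 12, giving C_12. So A = C_12 = 208012.
Rooted ordered (plane) trees on m nodes have m−1 edges and are counted by C_{m−1}; m = 10 gives C_9. So B = C_9 = 4862.
A − B = 208012 − 4862 = 203150.

203150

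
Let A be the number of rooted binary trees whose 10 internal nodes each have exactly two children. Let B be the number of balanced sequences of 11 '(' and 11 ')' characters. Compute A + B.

Full binary trees with n internal nodes are counted by C_n; here n = 10. So A = C_10 = 16796.
A balanced arrangement of 11 bracket pairs is a Dyck word of semilength 11, so the count is C_11. So B = C_11 = 58786.
A + B = 16796 + 58786 = 75582.

75582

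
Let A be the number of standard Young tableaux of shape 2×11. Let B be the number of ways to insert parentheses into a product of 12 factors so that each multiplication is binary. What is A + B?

Standard Young tableaux of shape 2×n are counted by C_n; here n = 11. So A = C_11 = 58786.
Parenthesizations of m factors correspond to full binary trees with m leaves, counted by C_{m−1}; m = 12 gives C_11. So B = C_11 = 58786.
A + B = 58786 + 58786 = 117572.

117572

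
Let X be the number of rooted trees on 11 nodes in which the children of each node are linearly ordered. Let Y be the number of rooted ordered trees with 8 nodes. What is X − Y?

16367

Rooted ordered (plane) trees on m nodes have m−1 edges and are counted by C_{m−1}; m = 11 gives C_10. So X = C_10 = 16796.
Rooted ordered (plane) trees on m nodes have m−1 edges and are counted by C_{m−1}; m = 8 gives C_7. So Y = C_7 = 429.
X − Y = 16796 − 429 = 16367.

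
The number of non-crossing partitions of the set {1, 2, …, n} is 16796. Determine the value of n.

Non-crossing partitions of [n] are counted by C_n. Since C_10 = 16796, the index is 10.

10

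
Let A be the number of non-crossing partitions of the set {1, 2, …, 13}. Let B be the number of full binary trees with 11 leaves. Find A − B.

726104

Non-crossing partitions of an n-element set are counted by C_n; here n = 13. So A = C_13 = 742900.
Full binary trees with 11 leaves have 11−1 = 10 internal nodes, so there are C_10 of them. So B = C_10 = 16796.
A − B = 742900 − 16796 = 726104.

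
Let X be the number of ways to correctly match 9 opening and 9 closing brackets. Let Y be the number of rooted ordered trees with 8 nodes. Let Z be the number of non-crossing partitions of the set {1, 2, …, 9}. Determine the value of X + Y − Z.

A balanced arrangement of 9 bracket pairs is a Dyck word of semilength 9, so the count is C_9. So X = C_9 = 4862.
A rooted plane tree on 8 nodes has 7 edges, and such trees are counted by C_7. So Y = C_7 = 429.
The non-crossing partitions of [9] form a lattice of size C_9. So Z = C_9 = 4862.
X + Y − Z = 4862 + 429 − 4862 = 429.

429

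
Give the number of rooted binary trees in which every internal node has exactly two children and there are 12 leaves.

58786

Full binary trees with 12 leaves have 12−1 = 11 internal nodes, so there are C_11 of them.
C_11 = 58786.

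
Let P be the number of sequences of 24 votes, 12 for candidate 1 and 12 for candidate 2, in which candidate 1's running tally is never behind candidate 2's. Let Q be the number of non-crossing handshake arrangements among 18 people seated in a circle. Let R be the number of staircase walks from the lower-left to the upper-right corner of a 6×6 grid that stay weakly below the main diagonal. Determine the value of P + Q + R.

213006

Ballot sequences with n votes each where one side never trails are Dyck words, counted by C_n; here n = 12. So P = C_12 = 208012.
With 18 = 2·9 people, non-crossing handshake pairings are non-crossing perfect matchings on a circle, counted by C_9. So Q = C_9 = 4862.
Sub-diagonal monotone paths from (0,0) to (6,6) biject with Dyck paths of semilength 6, giving C_6. So R = C_6 = 132.
P + Q + R = 208012 + 4862 + 132 = 213006.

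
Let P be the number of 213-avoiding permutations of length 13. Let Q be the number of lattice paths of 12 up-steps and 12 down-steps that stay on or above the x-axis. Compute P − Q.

534888

Permutations of [n] avoiding any single length-3 pattern are counted by C_n; here n = 13. So P = C_13 = 742900.
Dyck paths of semilength n (length 2n) are counted by C_n; here n = 12. So Q = C_12 = 208012.
P − Q = 742900 − 208012 = 534888.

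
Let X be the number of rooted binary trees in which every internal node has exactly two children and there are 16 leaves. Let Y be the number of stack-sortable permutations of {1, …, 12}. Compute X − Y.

9486833

A full binary tree with L leaves has L−1 internal nodes and is counted by C_{L−1}; L = 16 gives C_15. So X = C_15 = 9694845.
Stack-sortable permutations are exactly the 231-avoiding ones, counted by C_n; here n = 12. So Y = C_12 = 208012.
X − Y = 9694845 − 208012 = 9486833.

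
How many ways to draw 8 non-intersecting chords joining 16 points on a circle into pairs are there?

1430

Pairing 16 circle points by 8 non-crossing chords gives C_8 matchings.
C_8 = C_7 · 2(2·7+1)/(7+2) = 429 · 30/9 = 1430.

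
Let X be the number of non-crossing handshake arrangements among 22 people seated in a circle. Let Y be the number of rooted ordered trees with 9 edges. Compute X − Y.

With 22 = 2·11 people, non-crossing handshake pairings are non-crossing perfect matchings on a circle, counted by C_11. So X = C_11 = 58786.
Rooted ordered trees with n edges are counted by C_n; here n = 9. So Y = C_9 = 4862.
X − Y = 58786 − 4862 = 53924.

53924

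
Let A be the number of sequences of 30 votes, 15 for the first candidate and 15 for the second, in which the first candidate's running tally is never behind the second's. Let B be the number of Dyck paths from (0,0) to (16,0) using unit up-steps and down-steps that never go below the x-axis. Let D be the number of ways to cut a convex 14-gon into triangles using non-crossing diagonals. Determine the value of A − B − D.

Reading a vote for the leader as '(' and for the other as ')' turns such a sequence into a balanced string of 15 pairs, so the count is C_15. So A = C_15 = 9694845.
A Dyck path with 8 up-steps and 8 down-steps has semilength 8, so there are C_8 of them. So B = C_8 = 1430.
The number of triangulations of a 14-gon is the Catalan number C_12 (index = sides − 2). So D = C_12 = 208012.
A − B − D = 9694845 − 1430 − 208012 = 9485403.

9485403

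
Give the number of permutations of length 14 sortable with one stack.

Stack-sortable permutations are exactly the 231-avoiding ones, counted by C_n; here n = 14.
C_14 = 2674440.

2674440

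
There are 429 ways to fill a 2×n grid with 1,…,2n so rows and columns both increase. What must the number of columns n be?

Standard Young tableaux of shape 2×n are counted by C_n; 429 = C_7.

7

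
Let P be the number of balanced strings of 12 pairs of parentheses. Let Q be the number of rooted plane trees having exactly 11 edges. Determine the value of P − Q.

149226

Balanced strings of n pairs of brackets are counted by C_n; here n = 12. So P = C_12 = 208012.
A rooted plane tree with 11 edges has 12 nodes, and the count is C_11. So Q = C_11 = 58786.
P − Q = 208012 − 58786 = 149226.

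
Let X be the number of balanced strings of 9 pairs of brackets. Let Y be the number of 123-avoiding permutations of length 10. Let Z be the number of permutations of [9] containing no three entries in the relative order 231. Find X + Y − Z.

Balanced strings of n pairs of brackets are counted by C_n; here n = 9. So X = C_9 = 4862.
Permutations of [n] avoiding any single length-3 pattern are counted by C_n; here n = 10. So Y = C_10 = 16796.
Permutations of [n] avoiding any single length-3 pattern are counted by C_n; here n = 9. So Z = C_9 = 4862.
X + Y − Z = 4862 + 16796 − 4862 = 16796.

16796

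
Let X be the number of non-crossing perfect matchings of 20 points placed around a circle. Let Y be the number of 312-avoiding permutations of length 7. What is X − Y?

16367

Pairing 20 circle points by 10 non-crossing chords gives C_10 matchings. So X = C_10 = 16796.
For any fixed pattern of length 3, the pattern-avoiding permutations of [7] number C_7. So Y = C_7 = 429.
X − Y = 16796 − 429 = 16367.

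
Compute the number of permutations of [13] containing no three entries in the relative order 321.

For any fixed pattern of length 3, the pattern-avoiding permutations of [13] number C_13.
C_13 = 742900.

742900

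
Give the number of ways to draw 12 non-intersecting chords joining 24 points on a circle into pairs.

208012

Non-crossing perfect matchings of 2n points on a circle are counted by C_n; with 24 points, n = 12.
C_12 = C_11 · 2(2·11+1)/(11+2) = 58786 · 46/13 = 208012.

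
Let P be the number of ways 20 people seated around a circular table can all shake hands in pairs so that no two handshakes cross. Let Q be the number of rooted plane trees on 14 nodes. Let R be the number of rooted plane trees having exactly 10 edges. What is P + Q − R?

742900

Non-crossing handshake pairings of 2n people are counted by C_n; 20 people gives n = 10. So P = C_10 = 16796.
A rooted plane tree on 14 nodes has 13 edges, and such trees are counted by C_13. So Q = C_13 = 742900.
A rooted plane tree with 10 edges has 11 nodes, and the count is C_10. So R = C_10 = 16796.
P + Q − R = 16796 + 742900 − 16796 = 742900.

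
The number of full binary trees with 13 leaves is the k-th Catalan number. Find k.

A full binary tree with L leaves has L−1 internal nodes and is counted by C_{L−1}; L = 13 gives C_12.

12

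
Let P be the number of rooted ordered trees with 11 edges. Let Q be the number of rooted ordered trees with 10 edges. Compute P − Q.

41990

A rooted plane tree with 11 edges has 12 nodes, and the count is C_11. So P = C_11 = 58786.
Rooted ordered trees with n edges are counted by C_n; here n = 10. So Q = C_10 = 16796.
P − Q = 58786 − 16796 = 41990.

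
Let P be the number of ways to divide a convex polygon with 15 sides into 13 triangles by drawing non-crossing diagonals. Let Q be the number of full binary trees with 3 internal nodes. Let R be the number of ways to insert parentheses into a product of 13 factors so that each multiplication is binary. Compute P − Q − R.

A convex 15-gon is triangulated into 13 triangles, and the number of such triangulations is the Catalan number C_{15−2} = C_13. So P = C_13 = 742900.
Full binary trees with n internal nodes are counted by C_n; here n = 3. So Q = C_3 = 5.
Ways to associate a product of 13 factors correspond to binary trees on 13 leaves, so the count is C_12. So R = C_12 = 208012.
P − Q − R = 742900 − 5 − 208012 = 534883.

534883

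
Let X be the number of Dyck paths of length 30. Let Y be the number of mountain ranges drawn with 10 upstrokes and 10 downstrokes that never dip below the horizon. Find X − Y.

9678049

Paths of 15 up- and 15 down-steps that never dip below the axis are Dyck paths; their count is C_15. So X = C_15 = 9694845.
Dyck paths of semilength n (length 2n) are counted by C_n; here n = 10. So Y = C_10 = 16796.
X − Y = 9694845 − 16796 = 9678049.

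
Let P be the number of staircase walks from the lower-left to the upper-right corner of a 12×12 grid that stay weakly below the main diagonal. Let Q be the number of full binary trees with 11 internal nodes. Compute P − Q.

149226

Monotone paths in an n×n grid that stay weakly below the diagonal are counted by C_n; here n = 12. So P = C_12 = 208012.
Full binary trees with n internal nodes are counted by C_n; here n = 11. So Q = C_11 = 58786.
P − Q = 208012 − 58786 = 149226.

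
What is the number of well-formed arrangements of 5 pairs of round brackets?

Balanced strings of n pairs of brackets are counted by C_n; here n = 5.
C_5 = 42.

42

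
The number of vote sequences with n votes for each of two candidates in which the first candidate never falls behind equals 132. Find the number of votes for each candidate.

Such ballot sequences with n votes each are counted by C_n; 132 = C_6.

6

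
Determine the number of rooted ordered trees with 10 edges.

Rooted ordered trees with n edges are counted by C_n; here n = 10.
C_10 = C(20,10)/11 = 184756/11 = 16796.

16796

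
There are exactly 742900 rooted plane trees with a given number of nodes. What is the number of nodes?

Rooted ordered trees on m nodes are counted by C_{m−1}. Since C_13 = 742900, the index is 13.
So the index is 13, and the number of nodes is 13 + 1 = 14.

14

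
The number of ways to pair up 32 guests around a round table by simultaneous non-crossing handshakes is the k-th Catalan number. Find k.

Non-crossing handshake pairings of 2n people are counted by C_n; 32 people gives n = 16.

16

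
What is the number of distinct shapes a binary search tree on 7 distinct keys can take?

429

Rooted binary trees with 7 nodes (each child slot possibly empty) number C_7.
C_7 = 429.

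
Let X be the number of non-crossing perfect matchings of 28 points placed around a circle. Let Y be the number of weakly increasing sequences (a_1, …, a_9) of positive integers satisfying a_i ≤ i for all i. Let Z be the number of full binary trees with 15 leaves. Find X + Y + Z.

5353742

Pairing 28 circle points by 14 non-crossing chords gives C_14 matchings. So X = C_14 = 2674440.
Such sub-staircase sequences of length n are counted by C_n; here n = 9. So Y = C_9 = 4862.
A full binary tree with L leaves has L−1 internal nodes and is counted by C_{L−1}; L = 15 gives C_14. So Z = C_14 = 2674440.
X + Y + Z = 2674440 + 4862 + 2674440 = 5353742.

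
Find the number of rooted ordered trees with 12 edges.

Rooted ordered trees with n edges are counted by C_n; here n = 12.
C_12 = C_11 · 2(2·11+1)/(11+2) = 58786 · 46/13 = 208012.

208012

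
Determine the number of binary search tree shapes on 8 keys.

1430

Binary trees (left/right distinguished) on n nodes are counted by C_n; here n = 8.
C_8 = C(16,8)/9 = 12870/9 = 1430.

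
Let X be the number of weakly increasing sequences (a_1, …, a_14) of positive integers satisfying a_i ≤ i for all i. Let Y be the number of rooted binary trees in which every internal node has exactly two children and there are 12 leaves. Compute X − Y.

Weakly increasing sequences with a_i ≤ i biject with Dyck paths of semilength 14, so there are C_14. So X = C_14 = 2674440.
Full binary trees with 12 leaves have 12−1 = 11 internal nodes, so there are C_11 of them. So Y = C_11 = 58786.
X − Y = 2674440 − 58786 = 2615654.

2615654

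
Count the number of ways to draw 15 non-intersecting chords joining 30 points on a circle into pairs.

9694845

Pairing 30 circle points by 15 non-crossing chords gives C_15 matchings.
C_15 = 9694845.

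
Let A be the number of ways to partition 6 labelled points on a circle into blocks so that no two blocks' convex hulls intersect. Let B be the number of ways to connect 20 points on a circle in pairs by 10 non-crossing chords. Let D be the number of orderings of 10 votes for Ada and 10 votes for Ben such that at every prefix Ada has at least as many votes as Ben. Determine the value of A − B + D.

The non-crossing partitions of [6] form a lattice of size C_6. So A = C_6 = 132.
Non-crossing perfect matchings of 2n points on a circle are counted by C_n; with 20 points, n = 10. So B = C_10 = 16796.
Ballot sequences with n votes each where one side never trails are Dyck words, counted by C_n; here n = 10. So D = C_10 = 16796.
A − B + D = 132 − 16796 + 16796 = 132.

132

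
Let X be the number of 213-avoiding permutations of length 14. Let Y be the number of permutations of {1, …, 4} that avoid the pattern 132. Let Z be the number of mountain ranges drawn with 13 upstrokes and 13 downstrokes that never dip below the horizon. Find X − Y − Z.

1931526

For any fixed pattern of length 3, the pattern-avoiding permutations of [14] number C_14. So X = C_14 = 2674440.
For any fixed pattern of length 3, the pattern-avoiding permutations of [4] number C_4. So Y = C_4 = 14.
Dyck paths of semilength n (length 2n) are counted by C_n; here n = 13. So Z = C_13 = 742900.
X − Y − Z = 2674440 − 14 − 742900 = 1931526.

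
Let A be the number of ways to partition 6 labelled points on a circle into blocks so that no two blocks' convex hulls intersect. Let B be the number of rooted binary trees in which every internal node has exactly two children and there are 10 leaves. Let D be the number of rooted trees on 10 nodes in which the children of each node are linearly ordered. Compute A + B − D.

132

The non-crossing partitions of [6] form a lattice of size C_6. So A = C_6 = 132.
A full binary tree with L leaves has L−1 internal nodes and is counted by C_{L−1}; L = 10 gives C_9. So B = C_9 = 4862.
Rooted ordered (plane) trees on m nodes have m−1 edges and are counted by C_{m−1}; m = 10 gives C_9. So D = C_9 = 4862.
A + B − D = 132 + 4862 − 4862 = 132.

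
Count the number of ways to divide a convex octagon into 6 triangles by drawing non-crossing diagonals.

The number of triangulations of an 8-gon is the Catalan number C_6 (index = sides − 2).
C_6 = C(12,6)/7 = 924/7 = 132.

132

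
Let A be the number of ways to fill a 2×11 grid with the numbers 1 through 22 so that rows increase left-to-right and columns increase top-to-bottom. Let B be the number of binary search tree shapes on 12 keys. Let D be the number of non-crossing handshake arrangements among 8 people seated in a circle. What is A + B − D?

Standard Young tableaux of shape 2×n are counted by C_n; here n = 11. So A = C_11 = 58786.
Rooted binary trees with 12 nodes (each child slot possibly empty) number C_12. So B = C_12 = 208012.
Non-crossing handshake pairings of 2n people are counted by C_n; 8 people gives n = 4. So D = C_4 = 14.
A + B − D = 58786 + 208012 − 14 = 266784.

266784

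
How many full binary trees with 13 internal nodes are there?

Full binary trees with n internal nodes are counted by C_n; here n = 13.
C_13 = C_12 · 2(2·12+1)/(12+2) = 208012 · 50/14 = 742900.

742900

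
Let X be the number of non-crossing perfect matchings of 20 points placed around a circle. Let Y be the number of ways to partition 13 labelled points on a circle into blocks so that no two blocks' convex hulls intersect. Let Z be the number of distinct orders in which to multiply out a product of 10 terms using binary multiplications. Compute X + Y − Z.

Non-crossing perfect matchings of 2n points on a circle are counted by C_n; with 20 points, n = 10. So X = C_10 = 16796.
The non-crossing partitions of [13] form a lattice of size C_13. So Y = C_13 = 742900.
Ways to associate a product of 10 factors correspond to binary trees on 10 leaves, so the count is C_9. So Z = C_9 = 4862.
X + Y − Z = 16796 + 742900 − 4862 = 754834.

754834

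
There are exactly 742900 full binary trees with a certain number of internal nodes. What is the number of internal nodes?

13

Full binary trees with n internal nodes are counted by C_n; 742900 = C_13.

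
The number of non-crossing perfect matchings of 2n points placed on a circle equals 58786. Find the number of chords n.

Non-crossing pairings of 2n points on a circle are counted by C_n, and C_11 = 58786.

11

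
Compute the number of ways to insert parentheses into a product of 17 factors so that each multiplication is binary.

Parenthesizations of m factors correspond to full binary trees with m leaves, counted by C_{m−1}; m = 17 gives C_16.
C_16 = C(32,16)/17 = 601080390/17 = 35357670.

35357670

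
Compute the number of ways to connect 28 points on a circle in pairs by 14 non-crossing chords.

Non-crossing perfect matchings of 2n points on a circle are counted by C_n; with 28 points, n = 14.
C_14 = 2674440.

2674440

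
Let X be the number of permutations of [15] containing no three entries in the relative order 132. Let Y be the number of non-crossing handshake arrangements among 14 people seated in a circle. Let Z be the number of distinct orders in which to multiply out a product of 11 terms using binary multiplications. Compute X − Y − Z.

For any fixed pattern of length 3, the pattern-avoiding permutations of [15] number C_15. So X = C_15 = 9694845.
Non-crossing handshake pairings of 2n people are counted by C_n; 14 people gives n = 7. So Y = C_7 = 429.
Bracketing 11 factors into binary products is counted by C_{11−1} = C_10. So Z = C_10 = 16796.
X − Y − Z = 9694845 − 429 − 16796 = 9677620.

9677620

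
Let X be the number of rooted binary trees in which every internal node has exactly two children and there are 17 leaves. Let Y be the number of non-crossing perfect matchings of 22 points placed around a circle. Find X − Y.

A full binary tree with L leaves has L−1 internal nodes and is counted by C_{L−1}; L = 17 gives C_16. So X = C_16 = 35357670.
Pairing 22 circle points by 11 non-crossing chords gives C_11 matchings. So Y = C_11 = 58786.
X − Y = 35357670 − 58786 = 35298884.

35298884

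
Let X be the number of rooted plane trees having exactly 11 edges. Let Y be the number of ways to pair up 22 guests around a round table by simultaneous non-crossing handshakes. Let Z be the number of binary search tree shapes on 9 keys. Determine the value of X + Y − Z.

112710

A rooted plane tree with 11 edges has 12 nodes, and the count is C_11. So X = C_11 = 58786.
Non-crossing handshake pairings of 2n people are counted by C_n; 22 people gives n = 11. So Y = C_11 = 58786.
There are C_n binary search tree shapes on n keys; with n = 9 that is C_9. So Z = C_9 = 4862.
X + Y − Z = 58786 + 58786 − 4862 = 112710.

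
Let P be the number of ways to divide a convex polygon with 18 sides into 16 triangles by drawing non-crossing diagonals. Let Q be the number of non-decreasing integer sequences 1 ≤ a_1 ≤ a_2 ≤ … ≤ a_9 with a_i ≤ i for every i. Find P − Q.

Triangulations of a convex m-gon are counted by C_{m−2}; with m = 18 this is C_16. So P = C_16 = 35357670.
Such sub-staircase sequences of length n are counted by C_n; here n = 9. So Q = C_9 = 4862.
P − Q = 35357670 − 4862 = 35352808.

35352808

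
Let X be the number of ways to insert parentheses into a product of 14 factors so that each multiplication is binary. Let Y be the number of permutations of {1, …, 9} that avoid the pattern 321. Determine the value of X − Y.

Ways to associate a product of 14 factors correspond to binary trees on 14 leaves, so the count is C_13. So X = C_13 = 742900.
Permutations of [n] avoiding any single length-3 pattern are counted by C_n; here n = 9. So Y = C_9 = 4862.
X − Y = 742900 − 4862 = 738038.

738038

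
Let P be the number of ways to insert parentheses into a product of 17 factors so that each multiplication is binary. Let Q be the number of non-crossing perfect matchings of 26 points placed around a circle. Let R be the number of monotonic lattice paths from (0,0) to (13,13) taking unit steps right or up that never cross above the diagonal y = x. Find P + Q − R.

35357670

Ways to associate a product of 17 factors correspond to binary trees on 17 leaves, so the count is C_16. So P = C_16 = 35357670.
Non-crossing perfect matchings of 2n points on a circle are counted by C_n; with 26 points, n = 13. So Q = C_13 = 742900.
Monotone paths in an n×n grid that stay weakly below the diagonal are counted by C_n; here n = 13. So R = C_13 = 742900.
P + Q − R = 35357670 + 742900 − 742900 = 35357670.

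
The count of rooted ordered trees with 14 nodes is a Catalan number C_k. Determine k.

13

A rooted plane tree on 14 nodes has 13 edges, and such trees are counted by C_13.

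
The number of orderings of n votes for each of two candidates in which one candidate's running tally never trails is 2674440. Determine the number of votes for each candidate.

14

Such ballot sequences with n votes each are counted by C_n; 2674440 = C_14.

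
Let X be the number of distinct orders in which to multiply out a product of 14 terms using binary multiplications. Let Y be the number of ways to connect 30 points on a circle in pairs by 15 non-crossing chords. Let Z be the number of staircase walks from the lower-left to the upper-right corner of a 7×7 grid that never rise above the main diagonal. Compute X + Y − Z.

10437316

Bracketing 14 factors into binary products is counted by C_{14−1} = C_13. So X = C_13 = 742900.
Non-crossing perfect matchings of 2n points on a circle are counted by C_n; with 30 points, n = 15. So Y = C_15 = 9694845.
Monotone paths in an n×n grid that stay weakly below the diagonal are counted by C_n; here n = 7. So Z = C_7 = 429.
X + Y − Z = 742900 + 9694845 − 429 = 10437316.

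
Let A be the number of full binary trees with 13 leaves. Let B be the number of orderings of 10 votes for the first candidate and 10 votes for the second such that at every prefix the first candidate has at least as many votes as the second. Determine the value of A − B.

191216

Full binary trees with 13 leaves have 13−1 = 12 internal nodes, so there are C_12 of them. So A = C_12 = 208012.
Reading a vote for the leader as '(' and for the other as ')' turns such a sequence into a balanced string of 10 pairs, so the count is C_10. So B = C_10 = 16796.
A − B = 208012 − 16796 = 191216.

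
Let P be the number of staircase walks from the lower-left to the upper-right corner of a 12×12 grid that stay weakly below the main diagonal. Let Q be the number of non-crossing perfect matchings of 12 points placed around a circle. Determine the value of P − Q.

207880

Monotone paths in an n×n grid that stay weakly below the diagonal are counted by C_n; here n = 12. So P = C_12 = 208012.
Non-crossing perfect matchings of 2n points on a circle are counted by C_n; with 12 points, n = 6. So Q = C_6 = 132.
P − Q = 208012 − 132 = 207880.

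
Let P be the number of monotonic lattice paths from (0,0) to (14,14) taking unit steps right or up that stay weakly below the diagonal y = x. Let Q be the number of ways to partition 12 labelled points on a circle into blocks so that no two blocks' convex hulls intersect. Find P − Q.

Sub-diagonal monotone paths from (0,0) to (14,14) biject with Dyck paths of semilength 14, giving C_14. So P = C_14 = 2674440.
The non-crossing partitions of [12] form a lattice of size C_12. So Q = C_12 = 208012.
P − Q = 2674440 − 208012 = 2466428.

2466428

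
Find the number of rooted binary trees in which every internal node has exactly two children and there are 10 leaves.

Full binary trees with 10 leaves have 10−1 = 9 internal nodes, so there are C_9 of them.
C_9 = C(18,9)/10 = 48620/10 = 4862.

4862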